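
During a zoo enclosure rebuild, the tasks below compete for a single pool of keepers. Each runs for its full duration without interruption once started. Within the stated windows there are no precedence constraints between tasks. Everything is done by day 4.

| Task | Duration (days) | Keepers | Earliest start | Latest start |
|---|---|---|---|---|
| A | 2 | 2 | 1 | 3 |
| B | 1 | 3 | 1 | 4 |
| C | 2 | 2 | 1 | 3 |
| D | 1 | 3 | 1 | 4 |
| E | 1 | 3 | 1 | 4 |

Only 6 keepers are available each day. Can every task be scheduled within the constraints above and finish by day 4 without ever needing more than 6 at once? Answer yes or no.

yes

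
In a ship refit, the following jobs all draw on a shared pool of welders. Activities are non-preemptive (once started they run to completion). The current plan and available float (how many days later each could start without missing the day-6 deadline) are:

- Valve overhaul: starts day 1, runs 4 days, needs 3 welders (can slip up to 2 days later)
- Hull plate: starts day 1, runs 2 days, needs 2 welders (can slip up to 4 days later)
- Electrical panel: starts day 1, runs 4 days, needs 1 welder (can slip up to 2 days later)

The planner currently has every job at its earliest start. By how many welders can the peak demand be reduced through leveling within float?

Early-start peak: d1:6  d2:6  d3:4  d4:4  d5:0  d6:0 ⇒ 6.
Leveled (Valve overhaul@1, Hull plate@5, Electrical panel@1): d1:4  d2:4  d3:4  d4:4  d5:2  d6:2 ⇒ 4.
Reduction 6 − 4 = 2.

2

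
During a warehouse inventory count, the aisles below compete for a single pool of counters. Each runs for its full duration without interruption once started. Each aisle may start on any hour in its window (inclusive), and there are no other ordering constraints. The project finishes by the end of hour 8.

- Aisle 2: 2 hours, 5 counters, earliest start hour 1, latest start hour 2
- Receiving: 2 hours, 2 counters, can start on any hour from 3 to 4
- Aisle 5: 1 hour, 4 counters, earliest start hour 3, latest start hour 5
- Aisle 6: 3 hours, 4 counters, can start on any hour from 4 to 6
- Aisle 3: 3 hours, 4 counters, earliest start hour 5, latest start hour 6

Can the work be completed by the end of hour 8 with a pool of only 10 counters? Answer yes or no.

Schedule Aisle 2@1, Receiving@3, Aisle 5@3, Aisle 6@4, Aisle 3@5: h1:5  h2:5  h3:6  h4:6  h5:8  h6:8  h7:4  h8:0 — peak 8 ≤ 10.

yes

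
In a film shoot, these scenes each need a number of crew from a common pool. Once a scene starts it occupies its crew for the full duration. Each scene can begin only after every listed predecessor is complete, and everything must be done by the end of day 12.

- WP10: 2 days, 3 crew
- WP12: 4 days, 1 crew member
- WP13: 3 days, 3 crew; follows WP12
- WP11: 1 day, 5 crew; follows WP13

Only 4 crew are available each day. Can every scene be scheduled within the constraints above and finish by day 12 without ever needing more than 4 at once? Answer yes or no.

no

The minimum achievable peak is 5; 4 < 5, so no feasible schedule stays within the cap.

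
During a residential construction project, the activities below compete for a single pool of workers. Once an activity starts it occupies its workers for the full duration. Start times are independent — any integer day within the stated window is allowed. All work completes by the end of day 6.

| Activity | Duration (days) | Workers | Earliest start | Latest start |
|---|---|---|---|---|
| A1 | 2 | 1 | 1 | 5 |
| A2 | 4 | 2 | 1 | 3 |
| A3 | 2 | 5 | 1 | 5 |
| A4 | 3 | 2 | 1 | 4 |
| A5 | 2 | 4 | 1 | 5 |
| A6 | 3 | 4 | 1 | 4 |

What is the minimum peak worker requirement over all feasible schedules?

9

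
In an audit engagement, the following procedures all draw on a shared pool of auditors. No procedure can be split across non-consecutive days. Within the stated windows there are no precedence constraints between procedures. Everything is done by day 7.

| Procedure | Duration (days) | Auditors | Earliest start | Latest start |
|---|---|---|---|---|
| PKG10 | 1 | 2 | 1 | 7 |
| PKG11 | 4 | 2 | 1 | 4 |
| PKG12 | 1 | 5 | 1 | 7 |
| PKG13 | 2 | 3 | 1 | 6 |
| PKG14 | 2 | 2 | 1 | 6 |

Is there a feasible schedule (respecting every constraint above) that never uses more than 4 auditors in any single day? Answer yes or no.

The minimum achievable peak is 5; 4 < 5, so no feasible schedule stays within the cap.

no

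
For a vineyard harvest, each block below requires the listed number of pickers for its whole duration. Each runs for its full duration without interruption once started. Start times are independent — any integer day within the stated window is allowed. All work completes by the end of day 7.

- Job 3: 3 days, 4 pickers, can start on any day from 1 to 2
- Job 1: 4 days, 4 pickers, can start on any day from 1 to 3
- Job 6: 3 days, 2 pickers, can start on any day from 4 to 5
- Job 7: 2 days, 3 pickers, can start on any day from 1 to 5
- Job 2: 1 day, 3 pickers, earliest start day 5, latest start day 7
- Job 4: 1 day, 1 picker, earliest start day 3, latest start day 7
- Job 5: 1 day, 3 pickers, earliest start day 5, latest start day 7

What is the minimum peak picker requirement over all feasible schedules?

8

Early-start (Job 3@1, Job 1@1, Job 6@4, Job 7@1, Job 2@5, Job 4@3, Job 5@5) gives peak 11: d1:11  d2:11  d3:9  d4:6  d5:8  d6:2  d7:0.
Shift Job 7→5, Job 4→4, Job 5→6.
Schedule Job 3@1, Job 1@1, Job 6@4, Job 7@5, Job 2@5, Job 4@4, Job 5@6: d1:8  d2:8  d3:8  d4:7  d5:8  d6:8  d7:0 — peak 8.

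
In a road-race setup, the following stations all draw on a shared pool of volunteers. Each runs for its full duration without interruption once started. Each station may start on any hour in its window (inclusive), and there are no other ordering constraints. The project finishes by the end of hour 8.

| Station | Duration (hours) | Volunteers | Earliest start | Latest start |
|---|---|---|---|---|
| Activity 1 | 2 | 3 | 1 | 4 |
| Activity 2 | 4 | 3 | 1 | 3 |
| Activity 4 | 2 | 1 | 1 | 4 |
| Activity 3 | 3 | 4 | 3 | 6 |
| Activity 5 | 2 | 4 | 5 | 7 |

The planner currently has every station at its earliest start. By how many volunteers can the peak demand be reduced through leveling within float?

1

Early-start peak: h1:7  h2:7  h3:7  h4:7  h5:8  h6:4  h7:0  h8:0 ⇒ 8.
Leveled (Activity 1@1, Activity 2@1, Activity 4@1, Activity 3@3, Activity 5@6): h1:7  h2:7  h3:7  h4:7  h5:4  h6:4  h7:4  h8:0 ⇒ 7.
Reduction 8 − 7 = 1.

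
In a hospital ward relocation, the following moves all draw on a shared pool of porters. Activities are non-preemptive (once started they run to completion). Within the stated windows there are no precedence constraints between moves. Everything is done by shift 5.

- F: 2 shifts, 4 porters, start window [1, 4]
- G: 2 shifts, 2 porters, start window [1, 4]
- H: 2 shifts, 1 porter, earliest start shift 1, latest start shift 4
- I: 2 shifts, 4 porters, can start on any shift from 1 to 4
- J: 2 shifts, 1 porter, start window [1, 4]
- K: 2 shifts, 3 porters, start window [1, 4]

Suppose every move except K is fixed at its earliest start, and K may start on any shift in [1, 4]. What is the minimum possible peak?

12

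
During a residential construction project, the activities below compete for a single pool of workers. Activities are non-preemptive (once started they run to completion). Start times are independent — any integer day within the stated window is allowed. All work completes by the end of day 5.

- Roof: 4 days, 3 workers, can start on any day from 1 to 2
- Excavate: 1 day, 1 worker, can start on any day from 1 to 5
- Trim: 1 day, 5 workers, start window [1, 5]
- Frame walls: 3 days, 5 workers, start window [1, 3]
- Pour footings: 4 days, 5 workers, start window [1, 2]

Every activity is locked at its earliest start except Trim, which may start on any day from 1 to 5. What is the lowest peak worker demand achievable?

Trim@1: d1:19  d2:13  d3:13  d4:8  d5:0 → peak 19
Trim@2: d1:14  d2:18  d3:13  d4:8  d5:0 → peak 18
Trim@3: d1:14  d2:13  d3:18  d4:8  d5:0 → peak 18
Trim@4: d1:14  d2:13  d3:13  d4:13  d5:0 → peak 14
Trim@5: d1:14  d2:13  d3:13  d4:8  d5:5 → peak 14
Best is Trim@4, peak 14.

14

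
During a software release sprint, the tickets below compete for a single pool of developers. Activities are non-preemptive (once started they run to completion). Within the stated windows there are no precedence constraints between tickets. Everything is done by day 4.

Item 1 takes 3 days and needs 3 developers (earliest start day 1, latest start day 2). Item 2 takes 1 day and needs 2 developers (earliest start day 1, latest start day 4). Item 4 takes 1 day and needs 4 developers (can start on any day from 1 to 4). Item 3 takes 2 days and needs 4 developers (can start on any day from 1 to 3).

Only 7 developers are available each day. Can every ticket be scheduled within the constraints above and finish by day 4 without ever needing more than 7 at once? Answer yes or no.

yes

Schedule Item 1@1, Item 2@1, Item 4@2, Item 3@3: d1:5  d2:7  d3:7  d4:4 — peak 7 ≤ 7.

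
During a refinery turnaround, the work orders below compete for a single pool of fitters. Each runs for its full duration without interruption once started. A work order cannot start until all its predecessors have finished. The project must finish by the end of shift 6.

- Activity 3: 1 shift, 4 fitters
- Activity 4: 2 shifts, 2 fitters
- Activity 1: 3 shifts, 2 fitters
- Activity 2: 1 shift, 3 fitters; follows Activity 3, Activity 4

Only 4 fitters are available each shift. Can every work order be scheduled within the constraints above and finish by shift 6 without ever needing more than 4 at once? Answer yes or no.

Schedule Activity 3@1, Activity 4@2, Activity 1@2, Activity 2@5: s1:4  s2:4  s3:4  s4:2  s5:3  s6:0 — peak 4 ≤ 4.

yes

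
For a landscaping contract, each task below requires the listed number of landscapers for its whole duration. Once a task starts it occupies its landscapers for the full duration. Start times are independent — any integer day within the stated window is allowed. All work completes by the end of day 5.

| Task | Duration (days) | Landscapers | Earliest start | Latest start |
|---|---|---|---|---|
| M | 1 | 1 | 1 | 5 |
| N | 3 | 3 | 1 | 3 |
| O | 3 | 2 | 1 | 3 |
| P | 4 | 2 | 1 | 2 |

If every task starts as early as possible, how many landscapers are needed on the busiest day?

8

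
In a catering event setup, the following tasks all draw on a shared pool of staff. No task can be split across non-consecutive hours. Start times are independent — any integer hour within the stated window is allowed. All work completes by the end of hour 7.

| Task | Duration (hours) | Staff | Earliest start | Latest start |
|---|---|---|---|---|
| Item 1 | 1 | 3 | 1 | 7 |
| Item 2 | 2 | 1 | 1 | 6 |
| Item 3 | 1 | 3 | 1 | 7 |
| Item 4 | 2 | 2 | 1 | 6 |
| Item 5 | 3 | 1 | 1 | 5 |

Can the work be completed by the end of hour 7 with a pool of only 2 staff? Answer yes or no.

Total staffer-hours = 15; over 7 hours the average is 15/7 > 2, so some hour must exceed 2.

no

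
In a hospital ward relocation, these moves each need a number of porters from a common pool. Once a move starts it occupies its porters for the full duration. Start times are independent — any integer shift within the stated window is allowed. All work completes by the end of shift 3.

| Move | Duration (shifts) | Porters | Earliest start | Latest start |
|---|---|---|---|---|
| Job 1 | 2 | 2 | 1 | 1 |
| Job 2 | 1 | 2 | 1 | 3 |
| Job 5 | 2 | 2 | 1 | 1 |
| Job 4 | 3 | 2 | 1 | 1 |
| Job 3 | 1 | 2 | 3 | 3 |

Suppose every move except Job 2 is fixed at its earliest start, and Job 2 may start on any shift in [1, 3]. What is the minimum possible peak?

6

Job 2@1: s1:8  s2:6  s3:4 → peak 8
Job 2@2: s1:6  s2:8  s3:4 → peak 8
Job 2@3: s1:6  s2:6  s3:6 → peak 6
Best is Job 2@3, peak 6.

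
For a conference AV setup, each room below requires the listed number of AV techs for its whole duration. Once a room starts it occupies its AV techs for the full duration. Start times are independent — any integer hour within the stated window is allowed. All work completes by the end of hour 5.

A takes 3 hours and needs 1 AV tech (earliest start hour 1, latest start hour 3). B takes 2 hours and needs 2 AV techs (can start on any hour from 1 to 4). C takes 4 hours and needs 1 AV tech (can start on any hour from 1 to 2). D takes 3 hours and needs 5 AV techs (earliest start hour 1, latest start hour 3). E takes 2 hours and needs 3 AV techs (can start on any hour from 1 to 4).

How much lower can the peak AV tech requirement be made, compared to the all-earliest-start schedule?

5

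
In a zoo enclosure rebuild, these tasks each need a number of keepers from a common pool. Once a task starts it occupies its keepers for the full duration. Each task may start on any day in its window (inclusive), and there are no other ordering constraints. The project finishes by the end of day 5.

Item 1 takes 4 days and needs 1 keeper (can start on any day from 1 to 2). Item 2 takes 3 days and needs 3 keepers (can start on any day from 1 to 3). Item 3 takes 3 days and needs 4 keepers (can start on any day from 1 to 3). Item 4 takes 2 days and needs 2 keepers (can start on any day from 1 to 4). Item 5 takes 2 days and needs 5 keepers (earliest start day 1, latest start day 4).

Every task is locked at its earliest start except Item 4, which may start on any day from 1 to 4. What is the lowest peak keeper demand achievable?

Item 4@1: d1:15  d2:15  d3:8  d4:1  d5:0 → peak 15
Item 4@2: d1:13  d2:15  d3:10  d4:1  d5:0 → peak 15
Item 4@3: d1:13  d2:13  d3:10  d4:3  d5:0 → peak 13
Item 4@4: d1:13  d2:13  d3:8  d4:3  d5:2 → peak 13
Best is Item 4@3, peak 13.

13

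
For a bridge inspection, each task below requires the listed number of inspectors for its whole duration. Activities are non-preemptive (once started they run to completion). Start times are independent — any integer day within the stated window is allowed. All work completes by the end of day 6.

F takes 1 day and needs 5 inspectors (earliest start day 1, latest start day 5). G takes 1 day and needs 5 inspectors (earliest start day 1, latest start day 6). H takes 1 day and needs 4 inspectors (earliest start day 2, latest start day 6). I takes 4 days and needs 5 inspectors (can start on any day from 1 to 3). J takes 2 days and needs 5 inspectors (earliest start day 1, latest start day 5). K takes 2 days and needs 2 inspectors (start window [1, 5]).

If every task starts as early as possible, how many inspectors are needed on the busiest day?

22

Early-start schedule: F@1, G@1, H@2, I@1, J@1, K@1.
Load per day: day 1: 22, day 2: 16, day 3: 5, day 4: 5, day 5: 0, day 6: 0.
Peak is 22.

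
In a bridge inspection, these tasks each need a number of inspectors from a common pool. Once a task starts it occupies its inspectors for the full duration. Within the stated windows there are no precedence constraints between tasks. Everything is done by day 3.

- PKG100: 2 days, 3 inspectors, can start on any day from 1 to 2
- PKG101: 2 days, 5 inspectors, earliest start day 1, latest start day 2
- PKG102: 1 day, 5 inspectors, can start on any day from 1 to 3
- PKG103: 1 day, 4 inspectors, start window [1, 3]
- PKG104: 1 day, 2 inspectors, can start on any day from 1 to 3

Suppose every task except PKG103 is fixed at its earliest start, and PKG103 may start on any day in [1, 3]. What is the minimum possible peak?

15

PKG103@1: d1:19  d2:8  d3:0 → peak 19
PKG103@2: d1:15  d2:12  d3:0 → peak 15
PKG103@3: d1:15  d2:8  d3:4 → peak 15
Best is PKG103@2, peak 15.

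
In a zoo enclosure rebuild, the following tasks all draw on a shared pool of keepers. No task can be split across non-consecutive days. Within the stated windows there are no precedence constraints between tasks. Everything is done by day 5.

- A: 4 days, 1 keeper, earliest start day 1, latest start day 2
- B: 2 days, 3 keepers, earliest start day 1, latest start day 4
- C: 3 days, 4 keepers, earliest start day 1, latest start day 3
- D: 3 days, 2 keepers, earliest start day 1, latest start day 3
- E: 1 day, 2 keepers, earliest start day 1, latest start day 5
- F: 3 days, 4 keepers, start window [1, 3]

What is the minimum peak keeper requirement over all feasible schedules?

Early-start (A@1, B@1, C@1, D@1, E@1, F@1) gives peak 16: d1:16  d2:14  d3:11  d4:1  d5:0.
Shift E→4, F→3.
Schedule A@1, B@1, C@1, D@1, E@4, F@3: d1:10  d2:10  d3:11  d4:7  d5:4 — peak 11.

11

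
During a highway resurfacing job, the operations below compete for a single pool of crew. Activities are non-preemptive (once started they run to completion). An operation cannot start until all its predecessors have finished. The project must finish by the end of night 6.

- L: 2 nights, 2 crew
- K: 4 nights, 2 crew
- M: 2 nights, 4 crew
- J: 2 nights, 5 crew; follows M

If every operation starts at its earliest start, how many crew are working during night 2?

At early start, night 2 has: L, K, M.
Demand: 2 + 2 + 4 = 8.

8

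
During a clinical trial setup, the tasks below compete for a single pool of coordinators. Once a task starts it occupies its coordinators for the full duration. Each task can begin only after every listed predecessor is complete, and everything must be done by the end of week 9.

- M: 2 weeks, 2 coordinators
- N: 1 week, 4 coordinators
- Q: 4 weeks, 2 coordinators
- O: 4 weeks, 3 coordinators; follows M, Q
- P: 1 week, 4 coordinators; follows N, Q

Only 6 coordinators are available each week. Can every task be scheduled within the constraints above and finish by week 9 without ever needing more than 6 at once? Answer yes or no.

yes

Schedule M@1, N@3, Q@1, O@5, P@9: w1:4  w2:4  w3:6  w4:2  w5:3  w6:3  w7:3  w8:3  w9:4 — peak 6 ≤ 6.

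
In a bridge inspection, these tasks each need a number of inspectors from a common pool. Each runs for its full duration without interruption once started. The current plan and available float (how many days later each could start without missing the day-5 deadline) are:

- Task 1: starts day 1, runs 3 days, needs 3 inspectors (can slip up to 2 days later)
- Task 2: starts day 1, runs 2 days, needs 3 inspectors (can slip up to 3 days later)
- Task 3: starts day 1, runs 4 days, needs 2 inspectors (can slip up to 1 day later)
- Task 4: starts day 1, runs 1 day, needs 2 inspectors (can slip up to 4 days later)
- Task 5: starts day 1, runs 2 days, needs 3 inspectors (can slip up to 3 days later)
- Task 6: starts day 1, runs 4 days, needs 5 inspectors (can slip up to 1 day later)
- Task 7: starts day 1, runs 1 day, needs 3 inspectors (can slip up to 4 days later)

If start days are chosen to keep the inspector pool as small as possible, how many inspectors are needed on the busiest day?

13

Early-start (Task 1@1, Task 2@1, Task 3@1, Task 4@1, Task 5@1, Task 6@1, Task 7@1) gives peak 21: d1:21  d2:16  d3:10  d4:7  d5:0.
Shift Task 5→3, Task 6→2.
Schedule Task 1@1, Task 2@1, Task 3@1, Task 4@1, Task 5@3, Task 6@2, Task 7@1: d1:13  d2:13  d3:13  d4:10  d5:5 — peak 13.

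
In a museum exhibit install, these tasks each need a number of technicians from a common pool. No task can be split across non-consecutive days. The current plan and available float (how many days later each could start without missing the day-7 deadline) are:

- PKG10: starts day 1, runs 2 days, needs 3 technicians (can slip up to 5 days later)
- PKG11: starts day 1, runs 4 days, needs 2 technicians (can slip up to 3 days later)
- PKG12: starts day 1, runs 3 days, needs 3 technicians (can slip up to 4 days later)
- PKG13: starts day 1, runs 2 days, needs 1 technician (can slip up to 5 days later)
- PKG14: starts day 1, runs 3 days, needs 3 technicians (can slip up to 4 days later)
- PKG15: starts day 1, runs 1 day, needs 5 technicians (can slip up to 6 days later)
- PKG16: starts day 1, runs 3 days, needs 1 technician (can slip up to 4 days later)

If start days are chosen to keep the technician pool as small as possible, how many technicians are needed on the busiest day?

6

Early-start (PKG10@1, PKG11@1, PKG12@1, PKG13@1, PKG14@1, PKG15@1, PKG16@1) gives peak 18: d1:18  d2:13  d3:9  d4:2  d5:0  d6:0  d7:0.
Shift PKG11→3, PKG13→3, PKG14→4, PKG15→7, PKG16→5.
Schedule PKG10@1, PKG11@3, PKG12@1, PKG13@3, PKG14@4, PKG15@7, PKG16@5: d1:6  d2:6  d3:6  d4:6  d5:6  d6:6  d7:6 — peak 6.
Total technician-days = 42 over 7 days ⇒ peak ≥ ⌈42/7⌉ = 6, so 6 is optimal.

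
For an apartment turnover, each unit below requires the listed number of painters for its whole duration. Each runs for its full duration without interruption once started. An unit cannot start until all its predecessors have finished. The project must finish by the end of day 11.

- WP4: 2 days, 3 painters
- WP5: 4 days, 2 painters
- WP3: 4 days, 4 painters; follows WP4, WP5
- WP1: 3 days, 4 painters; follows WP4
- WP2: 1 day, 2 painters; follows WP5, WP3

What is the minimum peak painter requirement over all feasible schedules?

6

Early-start (WP4@1, WP5@1, WP3@5, WP1@3, WP2@9) gives peak 8: d1:5  d2:5  d3:6  d4:6  d5:8  d6:4  d7:4  d8:4  d9:2  d10:0  d11:0.
Shift WP1→9.
Schedule WP4@1, WP5@1, WP3@5, WP1@9, WP2@9: d1:5  d2:5  d3:2  d4:2  d5:4  d6:4  d7:4  d8:4  d9:6  d10:4  d11:4 — peak 6.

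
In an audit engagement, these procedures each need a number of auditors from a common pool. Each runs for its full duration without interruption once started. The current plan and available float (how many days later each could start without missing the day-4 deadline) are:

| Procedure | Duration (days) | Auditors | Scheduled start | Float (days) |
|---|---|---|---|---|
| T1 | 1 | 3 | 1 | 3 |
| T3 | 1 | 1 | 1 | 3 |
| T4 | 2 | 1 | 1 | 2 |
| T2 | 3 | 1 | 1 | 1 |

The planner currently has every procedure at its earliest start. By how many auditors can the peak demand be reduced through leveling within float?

3

Early-start peak: d1:6  d2:2  d3:1  d4:0 ⇒ 6.
Leveled (T1@1, T3@2, T4@2, T2@2): d1:3  d2:3  d3:2  d4:1 ⇒ 3.
Reduction 6 − 3 = 3.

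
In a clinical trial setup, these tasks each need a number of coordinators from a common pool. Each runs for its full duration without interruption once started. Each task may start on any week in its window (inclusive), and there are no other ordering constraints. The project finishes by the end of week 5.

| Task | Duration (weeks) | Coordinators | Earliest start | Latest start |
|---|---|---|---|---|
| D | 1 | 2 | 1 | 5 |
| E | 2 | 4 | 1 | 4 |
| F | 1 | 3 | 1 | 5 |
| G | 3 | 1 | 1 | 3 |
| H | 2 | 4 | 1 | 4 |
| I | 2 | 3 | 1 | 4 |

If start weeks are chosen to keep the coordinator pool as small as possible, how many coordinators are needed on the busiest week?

7

Early-start (D@1, E@1, F@1, G@1, H@1, I@1) gives peak 17: w1:17  w2:12  w3:1  w4:0  w5:0.
Shift F→3, H→4, I→3.
Schedule D@1, E@1, F@3, G@1, H@4, I@3: w1:7  w2:5  w3:7  w4:7  w5:4 — peak 7.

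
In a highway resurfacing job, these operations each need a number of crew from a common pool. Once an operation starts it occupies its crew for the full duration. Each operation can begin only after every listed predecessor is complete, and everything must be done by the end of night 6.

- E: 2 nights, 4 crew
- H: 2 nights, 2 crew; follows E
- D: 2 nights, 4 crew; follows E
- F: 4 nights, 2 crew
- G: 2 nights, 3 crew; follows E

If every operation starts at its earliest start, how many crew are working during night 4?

11

At early start, night 4 has: H, D, F, G.
Demand: 2 + 4 + 2 + 3 = 11.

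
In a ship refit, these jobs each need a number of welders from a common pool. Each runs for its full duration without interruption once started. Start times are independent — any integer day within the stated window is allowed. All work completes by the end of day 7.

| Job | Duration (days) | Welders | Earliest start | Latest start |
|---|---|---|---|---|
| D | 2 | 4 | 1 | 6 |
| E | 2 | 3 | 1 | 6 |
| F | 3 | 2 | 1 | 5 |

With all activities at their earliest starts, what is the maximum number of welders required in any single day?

9

Early-start schedule: D@1, E@1, F@1.
Load per day: day 1: 9, day 2: 9, day 3: 2, day 4: 0, day 5: 0, day 6: 0, day 7: 0.
Peak is 9.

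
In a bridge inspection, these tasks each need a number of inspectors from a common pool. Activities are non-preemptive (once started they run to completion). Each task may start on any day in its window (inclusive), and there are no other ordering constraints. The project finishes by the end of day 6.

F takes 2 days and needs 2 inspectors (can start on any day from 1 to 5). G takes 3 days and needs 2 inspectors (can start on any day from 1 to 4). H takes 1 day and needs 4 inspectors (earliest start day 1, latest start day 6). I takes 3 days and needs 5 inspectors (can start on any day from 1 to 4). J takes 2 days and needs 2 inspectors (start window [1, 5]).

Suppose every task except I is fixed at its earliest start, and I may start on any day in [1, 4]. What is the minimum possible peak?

I@1: d1:15  d2:11  d3:7  d4:0  d5:0  d6:0 → peak 15
I@2: d1:10  d2:11  d3:7  d4:5  d5:0  d6:0 → peak 11
I@3: d1:10  d2:6  d3:7  d4:5  d5:5  d6:0 → peak 10
I@4: d1:10  d2:6  d3:2  d4:5  d5:5  d6:5 → peak 10
Best is I@3, peak 10.

10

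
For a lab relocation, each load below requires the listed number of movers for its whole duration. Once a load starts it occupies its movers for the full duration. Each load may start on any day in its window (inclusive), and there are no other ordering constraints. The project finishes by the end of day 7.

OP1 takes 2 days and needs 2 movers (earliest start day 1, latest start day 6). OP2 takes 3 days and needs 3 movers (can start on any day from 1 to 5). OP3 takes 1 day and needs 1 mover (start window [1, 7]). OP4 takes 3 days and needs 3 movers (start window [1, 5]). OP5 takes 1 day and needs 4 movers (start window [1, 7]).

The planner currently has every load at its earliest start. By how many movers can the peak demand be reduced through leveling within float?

Early-start peak: d1:13  d2:8  d3:6  d4:0  d5:0  d6:0  d7:0 ⇒ 13.
Leveled (OP1@1, OP2@1, OP3@3, OP4@4, OP5@7): d1:5  d2:5  d3:4  d4:3  d5:3  d6:3  d7:4 ⇒ 5.
Reduction 13 − 5 = 8.

8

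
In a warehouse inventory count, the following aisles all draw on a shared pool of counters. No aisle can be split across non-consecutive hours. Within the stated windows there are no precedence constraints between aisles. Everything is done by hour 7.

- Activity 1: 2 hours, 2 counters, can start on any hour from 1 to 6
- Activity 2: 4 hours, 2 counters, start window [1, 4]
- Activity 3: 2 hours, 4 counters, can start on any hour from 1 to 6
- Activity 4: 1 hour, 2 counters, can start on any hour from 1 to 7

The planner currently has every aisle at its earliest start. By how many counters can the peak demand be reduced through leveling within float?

6

Early-start peak: h1:10  h2:8  h3:2  h4:2  h5:0  h6:0  h7:0 ⇒ 10.
Leveled (Activity 1@1, Activity 2@1, Activity 3@5, Activity 4@3): h1:4  h2:4  h3:4  h4:2  h5:4  h6:4  h7:0 ⇒ 4.
Reduction 10 − 4 = 6.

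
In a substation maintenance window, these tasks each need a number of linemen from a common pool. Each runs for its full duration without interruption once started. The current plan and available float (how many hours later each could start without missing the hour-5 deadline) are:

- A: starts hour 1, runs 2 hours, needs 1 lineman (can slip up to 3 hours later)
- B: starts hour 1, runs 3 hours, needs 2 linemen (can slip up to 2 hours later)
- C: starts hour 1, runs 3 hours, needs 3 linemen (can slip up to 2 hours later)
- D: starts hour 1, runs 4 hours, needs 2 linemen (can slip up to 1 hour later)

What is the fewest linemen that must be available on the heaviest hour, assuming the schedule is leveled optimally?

7

Early-start (A@1, B@1, C@1, D@1) gives peak 8: h1:8  h2:8  h3:7  h4:2  h5:0.
Shift C→3.
Schedule A@1, B@1, C@3, D@1: h1:5  h2:5  h3:7  h4:5  h5:3 — peak 7.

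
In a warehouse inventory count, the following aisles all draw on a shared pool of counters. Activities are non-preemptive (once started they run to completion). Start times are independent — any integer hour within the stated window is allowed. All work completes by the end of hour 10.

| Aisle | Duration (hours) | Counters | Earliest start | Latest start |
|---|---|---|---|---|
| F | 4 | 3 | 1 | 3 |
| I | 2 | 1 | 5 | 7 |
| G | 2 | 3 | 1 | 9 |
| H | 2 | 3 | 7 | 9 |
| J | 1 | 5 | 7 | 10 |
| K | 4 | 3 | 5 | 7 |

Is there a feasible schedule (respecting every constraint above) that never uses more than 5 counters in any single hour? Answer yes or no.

The minimum achievable peak is 6; 5 < 6, so no feasible schedule stays within the cap.

no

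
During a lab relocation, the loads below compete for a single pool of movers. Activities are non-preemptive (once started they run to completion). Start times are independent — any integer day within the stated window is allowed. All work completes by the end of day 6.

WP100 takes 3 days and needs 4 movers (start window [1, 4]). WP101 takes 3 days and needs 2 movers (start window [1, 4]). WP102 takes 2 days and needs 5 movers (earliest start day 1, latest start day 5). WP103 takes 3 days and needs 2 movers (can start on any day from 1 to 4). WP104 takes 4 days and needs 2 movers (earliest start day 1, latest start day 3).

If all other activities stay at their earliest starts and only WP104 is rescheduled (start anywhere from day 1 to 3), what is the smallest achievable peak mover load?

WP104@1: d1:15  d2:15  d3:10  d4:2  d5:0  d6:0 → peak 15
WP104@2: d1:13  d2:15  d3:10  d4:2  d5:2  d6:0 → peak 15
WP104@3: d1:13  d2:13  d3:10  d4:2  d5:2  d6:2 → peak 13
Best is WP104@3, peak 13.

13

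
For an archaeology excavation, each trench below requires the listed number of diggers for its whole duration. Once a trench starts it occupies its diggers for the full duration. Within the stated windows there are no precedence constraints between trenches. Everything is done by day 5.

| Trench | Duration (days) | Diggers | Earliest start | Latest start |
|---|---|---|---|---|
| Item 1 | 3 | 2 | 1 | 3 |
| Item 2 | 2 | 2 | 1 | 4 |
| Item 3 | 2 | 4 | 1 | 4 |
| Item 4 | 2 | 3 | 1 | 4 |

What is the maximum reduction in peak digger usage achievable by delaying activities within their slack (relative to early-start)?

5

Early-start peak: d1:11  d2:11  d3:2  d4:0  d5:0 ⇒ 11.
Leveled (Item 1@1, Item 2@3, Item 3@1, Item 4@4): d1:6  d2:6  d3:4  d4:5  d5:3 ⇒ 6.
Reduction 11 − 6 = 5.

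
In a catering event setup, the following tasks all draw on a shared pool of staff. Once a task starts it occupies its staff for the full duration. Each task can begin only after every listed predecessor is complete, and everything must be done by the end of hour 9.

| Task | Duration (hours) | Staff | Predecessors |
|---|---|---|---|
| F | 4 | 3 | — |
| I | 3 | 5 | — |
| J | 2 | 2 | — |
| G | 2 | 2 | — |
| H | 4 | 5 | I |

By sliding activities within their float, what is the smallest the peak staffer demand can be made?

8

Early-start (F@1, I@1, J@1, G@1, H@4) gives peak 12: h1:12  h2:12  h3:8  h4:8  h5:5  h6:5  h7:5  h8:0  h9:0.
Shift J→4, G→4, H→6.
Schedule F@1, I@1, J@4, G@4, H@6: h1:8  h2:8  h3:8  h4:7  h5:4  h6:5  h7:5  h8:5  h9:5 — peak 8.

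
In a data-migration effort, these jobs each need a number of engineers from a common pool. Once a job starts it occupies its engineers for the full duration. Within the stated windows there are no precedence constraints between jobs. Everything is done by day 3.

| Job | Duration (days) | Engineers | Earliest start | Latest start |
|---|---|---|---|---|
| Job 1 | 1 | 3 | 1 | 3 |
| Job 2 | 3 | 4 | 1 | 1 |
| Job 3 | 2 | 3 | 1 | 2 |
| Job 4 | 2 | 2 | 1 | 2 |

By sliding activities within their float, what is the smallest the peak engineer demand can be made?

9

Early-start (Job 1@1, Job 2@1, Job 3@1, Job 4@1) gives peak 12: d1:12  d2:9  d3:4.
Shift Job 3→2.
Schedule Job 1@1, Job 2@1, Job 3@2, Job 4@1: d1:9  d2:9  d3:7 — peak 9.
Total engineer-days = 25 over 3 days ⇒ peak ≥ ⌈25/3⌉ = 9, so 9 is optimal.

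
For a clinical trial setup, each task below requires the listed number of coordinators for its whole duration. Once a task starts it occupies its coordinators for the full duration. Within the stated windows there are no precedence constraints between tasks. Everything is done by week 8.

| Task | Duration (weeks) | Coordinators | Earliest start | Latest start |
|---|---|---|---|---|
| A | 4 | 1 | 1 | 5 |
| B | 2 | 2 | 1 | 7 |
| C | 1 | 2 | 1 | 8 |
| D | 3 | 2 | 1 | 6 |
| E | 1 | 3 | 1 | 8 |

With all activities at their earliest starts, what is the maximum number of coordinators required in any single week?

10

Early-start schedule: A@1, B@1, C@1, D@1, E@1.
Load per week: week 1: 10, week 2: 5, week 3: 3, week 4: 1, week 5: 0, week 6: 0, week 7: 0, week 8: 0.
Peak is 10.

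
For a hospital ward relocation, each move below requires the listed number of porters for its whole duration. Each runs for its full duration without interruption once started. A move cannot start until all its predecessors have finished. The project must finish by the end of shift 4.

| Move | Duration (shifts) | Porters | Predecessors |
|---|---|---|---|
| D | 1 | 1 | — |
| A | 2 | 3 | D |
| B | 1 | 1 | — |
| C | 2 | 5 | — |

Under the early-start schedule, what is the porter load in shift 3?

At early start, shift 3 has: A.
Demand: 3 = 3.

3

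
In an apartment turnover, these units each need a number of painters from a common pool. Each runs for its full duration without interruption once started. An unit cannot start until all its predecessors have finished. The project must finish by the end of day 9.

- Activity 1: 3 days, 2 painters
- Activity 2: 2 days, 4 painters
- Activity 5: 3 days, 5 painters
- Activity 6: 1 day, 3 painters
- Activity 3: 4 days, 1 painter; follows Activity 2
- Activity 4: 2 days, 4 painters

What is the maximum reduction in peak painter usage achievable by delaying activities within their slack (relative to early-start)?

12

Early-start peak: d1:18  d2:15  d3:8  d4:1  d5:1  d6:1  d7:0  d8:0  d9:0 ⇒ 18.
Leveled (Activity 1@1, Activity 2@1, Activity 5@4, Activity 6@3, Activity 3@3, Activity 4@7): d1:6  d2:6  d3:6  d4:6  d5:6  d6:6  d7:4  d8:4  d9:0 ⇒ 6.
Reduction 18 − 6 = 12.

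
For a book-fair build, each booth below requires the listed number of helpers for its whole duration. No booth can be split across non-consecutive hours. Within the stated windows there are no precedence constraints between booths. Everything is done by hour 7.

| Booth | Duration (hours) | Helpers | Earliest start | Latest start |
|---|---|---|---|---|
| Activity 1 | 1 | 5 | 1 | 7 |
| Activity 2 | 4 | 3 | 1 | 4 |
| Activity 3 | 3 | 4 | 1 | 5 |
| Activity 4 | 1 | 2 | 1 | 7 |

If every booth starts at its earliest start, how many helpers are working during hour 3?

7

At early start, hour 3 has: Activity 2, Activity 3.
Demand: 3 + 4 = 7.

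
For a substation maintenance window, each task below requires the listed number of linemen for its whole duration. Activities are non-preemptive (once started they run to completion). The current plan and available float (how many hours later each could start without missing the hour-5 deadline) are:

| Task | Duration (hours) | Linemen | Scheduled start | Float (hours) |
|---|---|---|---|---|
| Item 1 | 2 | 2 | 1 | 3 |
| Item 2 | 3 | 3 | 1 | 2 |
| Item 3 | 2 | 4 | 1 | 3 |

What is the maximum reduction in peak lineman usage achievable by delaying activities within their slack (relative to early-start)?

4

Early-start peak: h1:9  h2:9  h3:3  h4:0  h5:0 ⇒ 9.
Leveled (Item 1@1, Item 2@1, Item 3@4): h1:5  h2:5  h3:3  h4:4  h5:4 ⇒ 5.
Reduction 9 − 5 = 4.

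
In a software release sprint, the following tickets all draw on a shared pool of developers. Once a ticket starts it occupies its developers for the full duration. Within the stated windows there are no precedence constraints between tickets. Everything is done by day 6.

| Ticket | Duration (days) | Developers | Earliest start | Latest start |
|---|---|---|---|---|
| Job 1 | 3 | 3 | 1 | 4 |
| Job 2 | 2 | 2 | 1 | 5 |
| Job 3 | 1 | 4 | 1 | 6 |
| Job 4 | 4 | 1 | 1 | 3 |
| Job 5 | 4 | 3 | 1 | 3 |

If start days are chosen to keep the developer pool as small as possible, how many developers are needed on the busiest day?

7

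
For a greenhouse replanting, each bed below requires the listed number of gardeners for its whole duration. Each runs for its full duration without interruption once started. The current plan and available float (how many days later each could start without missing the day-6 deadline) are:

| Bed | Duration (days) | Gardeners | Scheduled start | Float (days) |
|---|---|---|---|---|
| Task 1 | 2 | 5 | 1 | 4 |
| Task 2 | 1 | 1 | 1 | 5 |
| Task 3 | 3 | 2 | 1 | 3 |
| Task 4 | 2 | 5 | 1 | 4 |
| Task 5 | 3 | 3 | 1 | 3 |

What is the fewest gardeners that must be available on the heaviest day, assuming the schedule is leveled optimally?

Early-start (Task 1@1, Task 2@1, Task 3@1, Task 4@1, Task 5@1) gives peak 16: d1:16  d2:15  d3:5  d4:0  d5:0  d6:0.
Shift Task 4→3, Task 5→4.
Schedule Task 1@1, Task 2@1, Task 3@1, Task 4@3, Task 5@4: d1:8  d2:7  d3:7  d4:8  d5:3  d6:3 — peak 8.

8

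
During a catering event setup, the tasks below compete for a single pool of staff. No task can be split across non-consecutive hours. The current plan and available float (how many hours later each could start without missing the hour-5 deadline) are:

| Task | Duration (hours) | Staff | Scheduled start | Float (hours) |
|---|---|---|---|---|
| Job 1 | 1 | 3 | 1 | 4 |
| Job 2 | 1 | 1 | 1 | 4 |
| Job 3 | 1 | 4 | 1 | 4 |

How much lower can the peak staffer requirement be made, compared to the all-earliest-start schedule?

4

Early-start peak: h1:8  h2:0  h3:0  h4:0  h5:0 ⇒ 8.
Leveled (Job 1@1, Job 2@1, Job 3@2): h1:4  h2:4  h3:0  h4:0  h5:0 ⇒ 4.
Reduction 8 − 4 = 4.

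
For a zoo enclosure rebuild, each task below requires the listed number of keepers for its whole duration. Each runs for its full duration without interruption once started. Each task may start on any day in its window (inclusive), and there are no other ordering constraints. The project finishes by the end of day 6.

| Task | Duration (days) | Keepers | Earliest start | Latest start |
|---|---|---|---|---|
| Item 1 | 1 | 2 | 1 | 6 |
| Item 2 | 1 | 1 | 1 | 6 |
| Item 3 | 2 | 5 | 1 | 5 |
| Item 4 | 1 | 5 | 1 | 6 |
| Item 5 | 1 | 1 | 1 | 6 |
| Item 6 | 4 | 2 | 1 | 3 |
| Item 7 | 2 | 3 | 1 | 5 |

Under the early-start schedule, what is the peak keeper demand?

19

Early-start schedule: Item 1@1, Item 2@1, Item 3@1, Item 4@1, Item 5@1, Item 6@1, Item 7@1.
Load per day: day 1: 19, day 2: 10, day 3: 2, day 4: 2, day 5: 0, day 6: 0.
Peak is 19.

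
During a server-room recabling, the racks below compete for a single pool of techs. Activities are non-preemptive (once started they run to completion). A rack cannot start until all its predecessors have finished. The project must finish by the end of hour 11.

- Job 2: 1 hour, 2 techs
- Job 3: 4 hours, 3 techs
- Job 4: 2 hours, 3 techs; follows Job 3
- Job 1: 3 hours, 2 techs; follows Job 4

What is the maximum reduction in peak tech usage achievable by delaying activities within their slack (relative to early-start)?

Early-start peak: h1:5  h2:3  h3:3  h4:3  h5:3  h6:3  h7:2  h8:2  h9:2  h10:0  h11:0 ⇒ 5.
Leveled (Job 2@1, Job 3@2, Job 4@6, Job 1@8): h1:2  h2:3  h3:3  h4:3  h5:3  h6:3  h7:3  h8:2  h9:2  h10:2  h11:0 ⇒ 3.
Reduction 5 − 3 = 2.

2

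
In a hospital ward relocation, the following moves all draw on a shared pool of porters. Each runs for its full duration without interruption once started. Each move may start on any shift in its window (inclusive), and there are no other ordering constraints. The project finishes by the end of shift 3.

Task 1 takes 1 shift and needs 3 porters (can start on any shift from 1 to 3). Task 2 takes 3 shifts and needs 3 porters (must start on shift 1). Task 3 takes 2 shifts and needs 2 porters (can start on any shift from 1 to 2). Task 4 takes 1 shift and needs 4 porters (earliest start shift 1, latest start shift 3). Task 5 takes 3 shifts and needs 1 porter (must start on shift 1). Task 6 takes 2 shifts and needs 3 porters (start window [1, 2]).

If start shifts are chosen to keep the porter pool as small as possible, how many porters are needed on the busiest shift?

Early-start (Task 1@1, Task 2@1, Task 3@1, Task 4@1, Task 5@1, Task 6@1) gives peak 16: s1:16  s2:9  s3:4.
Shift Task 3→2, Task 4→3.
Schedule Task 1@1, Task 2@1, Task 3@2, Task 4@3, Task 5@1, Task 6@1: s1:10  s2:9  s3:10 — peak 10.
Total porter-shifts = 29 over 3 shifts ⇒ peak ≥ ⌈29/3⌉ = 10, so 10 is optimal.

10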